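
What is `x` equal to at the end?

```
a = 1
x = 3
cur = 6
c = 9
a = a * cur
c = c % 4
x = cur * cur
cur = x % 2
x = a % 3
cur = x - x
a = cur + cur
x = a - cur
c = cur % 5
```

0

a = 1*6 = 6
c = 9%4 = 1
x = 6*6 = 36
cur = 36%2 = 0
x = 6%3 = 0
cur = 0-0 = 0
a = 0+0 = 0
x = 0-0 = 0
c = 0%5 = 0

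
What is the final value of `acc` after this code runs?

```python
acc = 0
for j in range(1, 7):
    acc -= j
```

j=1: acc = 0-1 = -1
j=2: acc = (-1)-2 = -3
j=3: acc = (-3)-3 = -6
j=4: acc = (-6)-4 = -10
j=5: acc = (-10)-5 = -15
j=6: acc = (-15)-6 = -21

-21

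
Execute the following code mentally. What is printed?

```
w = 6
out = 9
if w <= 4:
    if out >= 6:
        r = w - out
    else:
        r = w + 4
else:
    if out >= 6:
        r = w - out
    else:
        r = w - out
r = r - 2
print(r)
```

-5

w=6, out=9
w <= 4 is False; out >= 6 is True
→ r = w - out = -3
r = (-3)-2 = -5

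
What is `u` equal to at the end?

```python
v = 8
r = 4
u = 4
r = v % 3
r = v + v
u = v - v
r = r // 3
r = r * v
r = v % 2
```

0

r = 8%3 = 2
r = 8+8 = 16
u = 8-8 = 0
r = 16//3 = 5
r = 5*8 = 40
r = 8%2 = 0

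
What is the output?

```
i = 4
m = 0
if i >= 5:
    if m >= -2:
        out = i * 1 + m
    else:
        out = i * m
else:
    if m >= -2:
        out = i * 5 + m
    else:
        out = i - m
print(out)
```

20

i=4, m=0
i >= 5 is False; m >= -2 is True
→ out = i * 5 + m = 20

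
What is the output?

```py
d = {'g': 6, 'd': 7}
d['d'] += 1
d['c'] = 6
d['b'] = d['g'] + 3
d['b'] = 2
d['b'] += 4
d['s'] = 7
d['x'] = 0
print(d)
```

d['d'] = 7+1 = 8 → {'g': 6, 'd': 8}
d['c'] = 6 → {'g': 6, 'd': 8, 'c': 6}
d['b'] = d['g']+3 = 9 → {'g': 6, 'd': 8, 'c': 6, 'b': 9}
d['b'] = 2 → {'g': 6, 'd': 8, 'c': 6, 'b': 2}
d['b'] = 2+4 = 6 → {'g': 6, 'd': 8, 'c': 6, 'b': 6}
d['s'] = 7 → {'g': 6, 'd': 8, 'c': 6, 'b': 6, 's': 7}
d['x'] = 0 → {'g': 6, 'd': 8, 'c': 6, 'b': 6, 's': 7, 'x': 0}

{'g': 6, 'd': 8, 'c': 6, 'b': 6, 's': 7, 'x': 0}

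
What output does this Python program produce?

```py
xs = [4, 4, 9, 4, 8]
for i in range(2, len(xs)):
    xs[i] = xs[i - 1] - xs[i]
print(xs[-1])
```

-17

i=2: xs[2] = 4-9 = -5 → [4, 4, -5, 4, 8]
i=3: xs[3] = (-5)-4 = -9 → [4, 4, -5, -9, 8]
i=4: xs[4] = (-9)-8 = -17 → [4, 4, -5, -9, -17]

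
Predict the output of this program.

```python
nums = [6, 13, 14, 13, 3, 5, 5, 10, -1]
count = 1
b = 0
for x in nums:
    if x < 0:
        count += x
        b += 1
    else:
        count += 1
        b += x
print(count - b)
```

-62

x=6: not <0, count = 1+1 = 2; b=6
x=13: not <0, count = 2+1 = 3; b=19
x=14: not <0, count = 3+1 = 4; b=33
x=13: not <0, count = 4+1 = 5; b=46
x=3: not <0, count = 5+1 = 6; b=49
x=5: not <0, count = 6+1 = 7; b=54
x=5: not <0, count = 7+1 = 8; b=59
x=10: not <0, count = 8+1 = 9; b=69
x=-1: <0, count = 9+(-1) = 8; b=70
count-b = 8-70 = -62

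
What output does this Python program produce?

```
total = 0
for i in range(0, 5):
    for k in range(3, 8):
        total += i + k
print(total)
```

i=0,k=3: total = 0+3 = 3
i=0,k=4: total = 3+4 = 7
i=0,k=5: total = 7+5 = 12
i=0,k=6: total = 12+6 = 18
i=0,k=7: total = 18+7 = 25
i=1,k=3: total = 25+4 = 29
i=1,k=4: total = 29+5 = 34
i=1,k=5: total = 34+6 = 40
i=1,k=6: total = 40+7 = 47
i=1,k=7: total = 47+8 = 55
i=2,k=3: total = 55+5 = 60
i=2,k=4: total = 60+6 = 66
i=2,k=5: total = 66+7 = 73
i=2,k=6: total = 73+8 = 81
i=2,k=7: total = 81+9 = 90
i=3,k=3: total = 90+6 = 96
i=3,k=4: total = 96+7 = 103
i=3,k=5: total = 103+8 = 111
i=3,k=6: total = 111+9 = 120
i=3,k=7: total = 120+10 = 130
i=4,k=3: total = 130+7 = 137
i=4,k=4: total = 137+8 = 145
i=4,k=5: total = 145+9 = 154
i=4,k=6: total = 154+10 = 164
i=4,k=7: total = 164+11 = 175

175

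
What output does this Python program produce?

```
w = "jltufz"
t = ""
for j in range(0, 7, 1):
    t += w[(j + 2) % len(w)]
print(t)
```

tufzjlt

j=0: add w[2]='t' → 't'
j=1: add w[3]='u' → 'tu'
j=2: add w[4]='f' → 'tuf'
j=3: add w[5]='z' → 'tufz'
j=4: add w[0]='j' → 'tufzj'
j=5: add w[1]='l' → 'tufzjl'
j=6: add w[2]='t' → 'tufzjlt'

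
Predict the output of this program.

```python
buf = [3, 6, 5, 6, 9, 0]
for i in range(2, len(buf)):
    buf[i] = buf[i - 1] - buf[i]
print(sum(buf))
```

-23

i=2: buf[2] = 6-5 = 1 → [3, 6, 1, 6, 9, 0]
i=3: buf[3] = 1-6 = -5 → [3, 6, 1, -5, 9, 0]
i=4: buf[4] = (-5)-9 = -14 → [3, 6, 1, -5, -14, 0]
i=5: buf[5] = (-14)-0 = -14 → [3, 6, 1, -5, -14, -14]
sum = -23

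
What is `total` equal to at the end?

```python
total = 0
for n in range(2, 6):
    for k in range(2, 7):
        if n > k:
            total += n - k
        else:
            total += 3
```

n=2,k=2: not 2>2, total = 0+3 = 3
n=2,k=3: not 2>3, total = 3+3 = 6
n=2,k=4: not 2>4, total = 6+3 = 9
n=2,k=5: not 2>5, total = 9+3 = 12
n=2,k=6: not 2>6, total = 12+3 = 15
n=3,k=2: 3>2, total = 15+1 = 16
n=3,k=3: not 3>3, total = 16+3 = 19
n=3,k=4: not 3>4, total = 19+3 = 22
n=3,k=5: not 3>5, total = 22+3 = 25
n=3,k=6: not 3>6, total = 25+3 = 28
n=4,k=2: 4>2, total = 28+2 = 30
n=4,k=3: 4>3, total = 30+1 = 31
n=4,k=4: not 4>4, total = 31+3 = 34
n=4,k=5: not 4>5, total = 34+3 = 37
n=4,k=6: not 4>6, total = 37+3 = 40
n=5,k=2: 5>2, total = 40+3 = 43
n=5,k=3: 5>3, total = 43+2 = 45
n=5,k=4: 5>4, total = 45+1 = 46
n=5,k=5: not 5>5, total = 46+3 = 49
n=5,k=6: not 5>6, total = 49+3 = 52

52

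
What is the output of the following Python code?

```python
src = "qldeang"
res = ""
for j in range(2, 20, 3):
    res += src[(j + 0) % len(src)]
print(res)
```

j=2: add src[2]='d' → 'd'
j=5: add src[5]='n' → 'dn'
j=8: add src[1]='l' → 'dnl'
j=11: add src[4]='a' → 'dnla'
j=14: add src[0]='q' → 'dnlaq'
j=17: add src[3]='e' → 'dnlaqe'

dnlaqe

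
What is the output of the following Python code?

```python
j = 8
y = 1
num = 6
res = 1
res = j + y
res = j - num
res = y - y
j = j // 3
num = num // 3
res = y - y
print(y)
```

1

res = 8+1 = 9
res = 8-6 = 2
res = 1-1 = 0
j = 8//3 = 2
num = 6//3 = 2
res = 1-1 = 0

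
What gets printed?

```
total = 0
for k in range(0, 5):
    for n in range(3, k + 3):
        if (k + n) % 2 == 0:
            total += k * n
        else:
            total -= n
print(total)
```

k=1,n=3: even sum, total = 0+3 = 3
k=2,n=3: odd sum, total = 3-3 = 0
k=2,n=4: even sum, total = 0+8 = 8
k=3,n=3: even sum, total = 8+9 = 17
k=3,n=4: odd sum, total = 17-4 = 13
k=3,n=5: even sum, total = 13+15 = 28
k=4,n=3: odd sum, total = 28-3 = 25
k=4,n=4: even sum, total = 25+16 = 41
k=4,n=5: odd sum, total = 41-5 = 36
k=4,n=6: even sum, total = 36+24 = 60

60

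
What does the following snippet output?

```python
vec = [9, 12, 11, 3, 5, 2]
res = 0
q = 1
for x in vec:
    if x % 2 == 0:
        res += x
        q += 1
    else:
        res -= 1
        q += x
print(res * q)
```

x=9: not even, res = 0-1 = -1; q=10
x=12: even, res = (-1)+12 = 11; q=11
x=11: not even, res = 11-1 = 10; q=22
x=3: not even, res = 10-1 = 9; q=25
x=5: not even, res = 9-1 = 8; q=30
x=2: even, res = 8+2 = 10; q=31
res*q = 10*31 = 310

310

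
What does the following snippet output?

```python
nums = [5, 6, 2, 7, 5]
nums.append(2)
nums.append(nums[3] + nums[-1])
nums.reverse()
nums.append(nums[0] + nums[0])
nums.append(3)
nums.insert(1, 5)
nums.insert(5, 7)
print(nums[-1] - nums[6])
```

append 2 → [5, 6, 2, 7, 5, 2]
append nums[3]+nums[-1] = 7+2 = 9 → [5, 6, 2, 7, 5, 2, 9]
reverse → [9, 2, 5, 7, 2, 6, 5]
append nums[0]+nums[0] = 9+9 = 18 → [9, 2, 5, 7, 2, 6, 5, 18]
append 3 → [9, 2, 5, 7, 2, 6, 5, 18, 3]
insert 5 at 1 → [9, 5, 2, 5, 7, 2, 6, 5, 18, 3]
insert 7 at 5 → [9, 5, 2, 5, 7, 7, 2, 6, 5, 18, 3]
nums[-1]-nums[6] = 3-2 = 1

1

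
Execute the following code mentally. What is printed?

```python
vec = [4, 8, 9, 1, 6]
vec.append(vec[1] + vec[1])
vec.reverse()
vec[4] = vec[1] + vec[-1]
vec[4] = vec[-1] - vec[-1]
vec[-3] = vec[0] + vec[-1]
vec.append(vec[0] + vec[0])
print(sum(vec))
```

append vec[1]+vec[1] = 8+8 = 16 → [4, 8, 9, 1, 6, 16]
reverse → [16, 6, 1, 9, 8, 4]
vec[4] = vec[1]+vec[-1] = 6+4 = 10 → [16, 6, 1, 9, 10, 4]
vec[4] = vec[-1]-vec[-1] = 4-4 = 0 → [16, 6, 1, 9, 0, 4]
vec[-3] = vec[0]+vec[-1] = 16+4 = 20 → [16, 6, 1, 20, 0, 4]
append vec[0]+vec[0] = 16+16 = 32 → [16, 6, 1, 20, 0, 4, 32]
sum = 79

79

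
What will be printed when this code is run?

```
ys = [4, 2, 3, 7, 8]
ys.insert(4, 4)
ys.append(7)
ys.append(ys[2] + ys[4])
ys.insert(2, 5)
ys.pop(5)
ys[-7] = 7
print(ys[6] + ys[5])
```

15

insert 4 at 4 → [4, 2, 3, 7, 4, 8]
append 7 → [4, 2, 3, 7, 4, 8, 7]
append ys[2]+ys[4] = 3+4 = 7 → [4, 2, 3, 7, 4, 8, 7, 7]
insert 5 at 2 → [4, 2, 5, 3, 7, 4, 8, 7, 7]
pop(5) removes 4 → [4, 2, 5, 3, 7, 8, 7, 7]
ys[-7] = 7 → [4, 7, 5, 3, 7, 8, 7, 7]
ys[6]+ys[5] = 7+8 = 15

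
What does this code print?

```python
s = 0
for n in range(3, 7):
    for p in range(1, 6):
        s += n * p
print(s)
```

270

n=3,p=1: s = 0+3 = 3
n=3,p=2: s = 3+6 = 9
n=3,p=3: s = 9+9 = 18
n=3,p=4: s = 18+12 = 30
n=3,p=5: s = 30+15 = 45
n=4,p=1: s = 45+4 = 49
n=4,p=2: s = 49+8 = 57
n=4,p=3: s = 57+12 = 69
n=4,p=4: s = 69+16 = 85
n=4,p=5: s = 85+20 = 105
n=5,p=1: s = 105+5 = 110
n=5,p=2: s = 110+10 = 120
n=5,p=3: s = 120+15 = 135
n=5,p=4: s = 135+20 = 155
n=5,p=5: s = 155+25 = 180
n=6,p=1: s = 180+6 = 186
n=6,p=2: s = 186+12 = 198
n=6,p=3: s = 198+18 = 216
n=6,p=4: s = 216+24 = 240
n=6,p=5: s = 240+30 = 270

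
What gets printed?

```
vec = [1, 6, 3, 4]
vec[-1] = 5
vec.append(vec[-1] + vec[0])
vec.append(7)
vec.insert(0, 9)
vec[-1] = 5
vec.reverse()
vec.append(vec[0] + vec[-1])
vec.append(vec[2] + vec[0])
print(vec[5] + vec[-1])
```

vec[-1] = 5 → [1, 6, 3, 5]
append vec[-1]+vec[0] = 5+1 = 6 → [1, 6, 3, 5, 6]
append 7 → [1, 6, 3, 5, 6, 7]
insert 9 at 0 → [9, 1, 6, 3, 5, 6, 7]
vec[-1] = 5 → [9, 1, 6, 3, 5, 6, 5]
reverse → [5, 6, 5, 3, 6, 1, 9]
append vec[0]+vec[-1] = 5+9 = 14 → [5, 6, 5, 3, 6, 1, 9, 14]
append vec[2]+vec[0] = 5+5 = 10 → [5, 6, 5, 3, 6, 1, 9, 14, 10]
vec[5]+vec[-1] = 1+10 = 11

11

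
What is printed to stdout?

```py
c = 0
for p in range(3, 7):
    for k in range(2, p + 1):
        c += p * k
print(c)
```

241

p=3,k=2: c = 0+6 = 6
p=3,k=3: c = 6+9 = 15
p=4,k=2: c = 15+8 = 23
p=4,k=3: c = 23+12 = 35
p=4,k=4: c = 35+16 = 51
p=5,k=2: c = 51+10 = 61
p=5,k=3: c = 61+15 = 76
p=5,k=4: c = 76+20 = 96
p=5,k=5: c = 96+25 = 121
p=6,k=2: c = 121+12 = 133
p=6,k=3: c = 133+18 = 151
p=6,k=4: c = 151+24 = 175
p=6,k=5: c = 175+30 = 205
p=6,k=6: c = 205+36 = 241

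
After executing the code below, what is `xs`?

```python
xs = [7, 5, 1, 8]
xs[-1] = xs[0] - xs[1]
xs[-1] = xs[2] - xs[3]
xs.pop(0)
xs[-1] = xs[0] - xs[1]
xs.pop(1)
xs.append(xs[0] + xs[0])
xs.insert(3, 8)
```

xs[-1] = xs[0]-xs[1] = 7-5 = 2 → [7, 5, 1, 2]
xs[-1] = xs[2]-xs[3] = 1-2 = -1 → [7, 5, 1, -1]
pop(0) removes 7 → [5, 1, -1]
xs[-1] = xs[0]-xs[1] = 5-1 = 4 → [5, 1, 4]
pop(1) removes 1 → [5, 4]
append xs[0]+xs[0] = 5+5 = 10 → [5, 4, 10]
insert 8 at 3 → [5, 4, 10, 8]

[5, 4, 10, 8]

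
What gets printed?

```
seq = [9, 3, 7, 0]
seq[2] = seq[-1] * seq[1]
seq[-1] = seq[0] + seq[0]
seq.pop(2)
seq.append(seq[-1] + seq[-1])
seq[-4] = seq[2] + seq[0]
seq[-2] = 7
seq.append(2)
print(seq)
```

[27, 3, 7, 36, 2]

seq[2] = seq[-1]*seq[1] = 0*3 = 0 → [9, 3, 0, 0]
seq[-1] = seq[0]+seq[0] = 9+9 = 18 → [9, 3, 0, 18]
pop(2) removes 0 → [9, 3, 18]
append seq[-1]+seq[-1] = 18+18 = 36 → [9, 3, 18, 36]
seq[-4] = seq[2]+seq[0] = 18+9 = 27 → [27, 3, 18, 36]
seq[-2] = 7 → [27, 3, 7, 36]
append 2 → [27, 3, 7, 36, 2]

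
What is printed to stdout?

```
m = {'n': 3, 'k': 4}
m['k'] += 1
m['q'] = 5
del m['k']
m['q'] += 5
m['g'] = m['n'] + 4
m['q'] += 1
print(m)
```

{'n': 3, 'q': 11, 'g': 7}

m['k'] = 4+1 = 5 → {'n': 3, 'k': 5}
m['q'] = 5 → {'n': 3, 'k': 5, 'q': 5}
del 'k' → {'n': 3, 'q': 5}
m['q'] = 5+5 = 10 → {'n': 3, 'q': 10}
m['g'] = m['n']+4 = 7 → {'n': 3, 'q': 10, 'g': 7}
m['q'] = 10+1 = 11 → {'n': 3, 'q': 11, 'g': 7}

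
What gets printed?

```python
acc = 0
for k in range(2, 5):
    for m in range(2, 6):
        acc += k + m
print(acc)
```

k=2,m=2: acc = 0+4 = 4
k=2,m=3: acc = 4+5 = 9
k=2,m=4: acc = 9+6 = 15
k=2,m=5: acc = 15+7 = 22
k=3,m=2: acc = 22+5 = 27
k=3,m=3: acc = 27+6 = 33
k=3,m=4: acc = 33+7 = 40
k=3,m=5: acc = 40+8 = 48
k=4,m=2: acc = 48+6 = 54
k=4,m=3: acc = 54+7 = 61
k=4,m=4: acc = 61+8 = 69
k=4,m=5: acc = 69+9 = 78

78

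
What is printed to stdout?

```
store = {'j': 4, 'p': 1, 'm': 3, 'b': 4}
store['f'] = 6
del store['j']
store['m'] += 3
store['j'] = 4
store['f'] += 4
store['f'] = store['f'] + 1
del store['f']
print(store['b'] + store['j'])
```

8

store['f'] = 6 → {'j': 4, 'p': 1, 'm': 3, 'b': 4, 'f': 6}
del 'j' → {'p': 1, 'm': 3, 'b': 4, 'f': 6}
store['m'] = 3+3 = 6 → {'p': 1, 'm': 6, 'b': 4, 'f': 6}
store['j'] = 4 → {'p': 1, 'm': 6, 'b': 4, 'f': 6, 'j': 4}
store['f'] = 6+4 = 10 → {'p': 1, 'm': 6, 'b': 4, 'f': 10, 'j': 4}
store['f'] = store['f']+1 = 11 → {'p': 1, 'm': 6, 'b': 4, 'f': 11, 'j': 4}
del 'f' → {'p': 1, 'm': 6, 'b': 4, 'j': 4}
store['b']+store['j'] = 4+4 = 8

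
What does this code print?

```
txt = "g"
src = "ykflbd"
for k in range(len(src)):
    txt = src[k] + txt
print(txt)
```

k=0: prepend 'y' → 'yg'
k=1: prepend 'k' → 'kyg'
k=2: prepend 'f' → 'fkyg'
k=3: prepend 'l' → 'lfkyg'
k=4: prepend 'b' → 'blfkyg'
k=5: prepend 'd' → 'dblfkyg'

dblfkyg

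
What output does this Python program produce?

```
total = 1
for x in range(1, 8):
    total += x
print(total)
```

29

x=1: total = 1+1 = 2
x=2: total = 2+2 = 4
x=3: total = 4+3 = 7
x=4: total = 7+4 = 11
x=5: total = 11+5 = 16
x=6: total = 16+6 = 22
x=7: total = 22+7 = 29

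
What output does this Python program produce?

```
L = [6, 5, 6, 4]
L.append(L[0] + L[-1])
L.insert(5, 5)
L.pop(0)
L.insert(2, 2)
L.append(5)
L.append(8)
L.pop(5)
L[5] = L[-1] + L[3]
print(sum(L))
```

47

append L[0]+L[-1] = 6+4 = 10 → [6, 5, 6, 4, 10]
insert 5 at 5 → [6, 5, 6, 4, 10, 5]
pop(0) removes 6 → [5, 6, 4, 10, 5]
insert 2 at 2 → [5, 6, 2, 4, 10, 5]
append 5 → [5, 6, 2, 4, 10, 5, 5]
append 8 → [5, 6, 2, 4, 10, 5, 5, 8]
pop(5) removes 5 → [5, 6, 2, 4, 10, 5, 8]
L[5] = L[-1]+L[3] = 8+4 = 12 → [5, 6, 2, 4, 10, 12, 8]
sum = 47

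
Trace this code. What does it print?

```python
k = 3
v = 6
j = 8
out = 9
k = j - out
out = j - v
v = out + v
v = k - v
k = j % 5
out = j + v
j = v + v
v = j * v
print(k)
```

3

k = 8-9 = -1
out = 8-6 = 2
v = 2+6 = 8
v = (-1)-8 = -9
k = 8%5 = 3
out = 8+(-9) = -1
j = (-9)+(-9) = -18
v = (-18)*(-9) = 162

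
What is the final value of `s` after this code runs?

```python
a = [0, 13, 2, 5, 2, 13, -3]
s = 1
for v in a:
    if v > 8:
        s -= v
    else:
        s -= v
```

-31

v=0: not >8, s = 1-0 = 1
v=13: >8, s = 1-13 = -12
v=2: not >8, s = (-12)-2 = -14
v=5: not >8, s = (-14)-5 = -19
v=2: not >8, s = (-19)-2 = -21
v=13: >8, s = (-21)-13 = -34
v=-3: not >8, s = (-34)-(-3) = -31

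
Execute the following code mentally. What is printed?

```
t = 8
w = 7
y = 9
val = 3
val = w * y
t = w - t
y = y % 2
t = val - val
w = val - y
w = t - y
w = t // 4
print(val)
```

val = 7*9 = 63
t = 7-8 = -1
y = 9%2 = 1
t = 63-63 = 0
w = 63-1 = 62
w = 0-1 = -1
w = 0//4 = 0

63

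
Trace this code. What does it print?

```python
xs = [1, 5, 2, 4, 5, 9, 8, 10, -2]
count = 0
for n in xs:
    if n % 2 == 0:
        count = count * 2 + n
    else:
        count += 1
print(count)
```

194

n=1: not even, count = 0+1 = 1
n=5: not even, count = 1+1 = 2
n=2: even, count = 2*2+2 = 6
n=4: even, count = 6*2+4 = 16
n=5: not even, count = 16+1 = 17
n=9: not even, count = 17+1 = 18
n=8: even, count = 18*2+8 = 44
n=10: even, count = 44*2+10 = 98
n=-2: even, count = 98*2+(-2) = 194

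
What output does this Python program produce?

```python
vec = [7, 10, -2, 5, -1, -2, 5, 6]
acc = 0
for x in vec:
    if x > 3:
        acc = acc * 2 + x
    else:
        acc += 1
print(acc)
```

244

x=7: >3, acc = 0*2+7 = 7
x=10: >3, acc = 7*2+10 = 24
x=-2: not >3, acc = 24+1 = 25
x=5: >3, acc = 25*2+5 = 55
x=-1: not >3, acc = 55+1 = 56
x=-2: not >3, acc = 56+1 = 57
x=5: >3, acc = 57*2+5 = 119
x=6: >3, acc = 119*2+6 = 244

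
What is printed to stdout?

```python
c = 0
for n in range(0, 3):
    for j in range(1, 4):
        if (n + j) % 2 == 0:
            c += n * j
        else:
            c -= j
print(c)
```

-2

n=0,j=1: odd sum, c = 0-1 = -1
n=0,j=2: even sum, c = (-1)+0 = -1
n=0,j=3: odd sum, c = (-1)-3 = -4
n=1,j=1: even sum, c = (-4)+1 = -3
n=1,j=2: odd sum, c = (-3)-2 = -5
n=1,j=3: even sum, c = (-5)+3 = -2
n=2,j=1: odd sum, c = (-2)-1 = -3
n=2,j=2: even sum, c = (-3)+4 = 1
n=2,j=3: odd sum, c = 1-3 = -2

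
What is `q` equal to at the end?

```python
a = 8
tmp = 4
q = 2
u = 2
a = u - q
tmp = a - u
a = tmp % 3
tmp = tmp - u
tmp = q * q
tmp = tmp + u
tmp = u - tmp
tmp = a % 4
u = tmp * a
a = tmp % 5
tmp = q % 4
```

2

a = 2-2 = 0
tmp = 0-2 = -2
a = (-2)%3 = 1
tmp = (-2)-2 = -4
tmp = 2*2 = 4
tmp = 4+2 = 6
tmp = 2-6 = -4
tmp = 1%4 = 1
u = 1*1 = 1
a = 1%5 = 1
tmp = 2%4 = 2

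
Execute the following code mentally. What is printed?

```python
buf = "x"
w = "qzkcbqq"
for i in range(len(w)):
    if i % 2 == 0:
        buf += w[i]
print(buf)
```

xqkbq

i=0: add 'q' → 'xq'
i=1: skip
i=2: add 'k' → 'xqk'
i=3: skip
i=4: add 'b' → 'xqkb'
i=5: skip
i=6: add 'q' → 'xqkbq'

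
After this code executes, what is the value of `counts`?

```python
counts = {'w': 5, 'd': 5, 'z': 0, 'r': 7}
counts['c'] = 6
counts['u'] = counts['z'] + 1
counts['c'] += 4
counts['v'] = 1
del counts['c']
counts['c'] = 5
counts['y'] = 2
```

{'w': 5, 'd': 5, 'z': 0, 'r': 7, 'u': 1, 'v': 1, 'c': 5, 'y': 2}

counts['c'] = 6 → {'w': 5, 'd': 5, 'z': 0, 'r': 7, 'c': 6}
counts['u'] = counts['z']+1 = 1 → {'w': 5, 'd': 5, 'z': 0, 'r': 7, 'c': 6, 'u': 1}
counts['c'] = 6+4 = 10 → {'w': 5, 'd': 5, 'z': 0, 'r': 7, 'c': 10, 'u': 1}
counts['v'] = 1 → {'w': 5, 'd': 5, 'z': 0, 'r': 7, 'c': 10, 'u': 1, 'v': 1}
del 'c' → {'w': 5, 'd': 5, 'z': 0, 'r': 7, 'u': 1, 'v': 1}
counts['c'] = 5 → {'w': 5, 'd': 5, 'z': 0, 'r': 7, 'u': 1, 'v': 1, 'c': 5}
counts['y'] = 2 → {'w': 5, 'd': 5, 'z': 0, 'r': 7, 'u': 1, 'v': 1, 'c': 5, 'y': 2}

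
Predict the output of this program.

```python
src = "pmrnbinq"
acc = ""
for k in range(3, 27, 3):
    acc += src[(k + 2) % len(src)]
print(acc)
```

k=3: add src[5]='i' → 'i'
k=6: add src[0]='p' → 'ip'
k=9: add src[3]='n' → 'ipn'
k=12: add src[6]='n' → 'ipnn'
k=15: add src[1]='m' → 'ipnnm'
k=18: add src[4]='b' → 'ipnnmb'
k=21: add src[7]='q' → 'ipnnmbq'
k=24: add src[2]='r' → 'ipnnmbqr'

ipnnmbqr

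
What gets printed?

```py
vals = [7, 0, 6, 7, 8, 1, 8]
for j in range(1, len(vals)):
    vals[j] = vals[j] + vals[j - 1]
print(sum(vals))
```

141

j=1: vals[1] = 0+7 = 7 → [7, 7, 6, 7, 8, 1, 8]
j=2: vals[2] = 6+7 = 13 → [7, 7, 13, 7, 8, 1, 8]
j=3: vals[3] = 7+13 = 20 → [7, 7, 13, 20, 8, 1, 8]
j=4: vals[4] = 8+20 = 28 → [7, 7, 13, 20, 28, 1, 8]
j=5: vals[5] = 1+28 = 29 → [7, 7, 13, 20, 28, 29, 8]
j=6: vals[6] = 8+29 = 37 → [7, 7, 13, 20, 28, 29, 37]
sum = 141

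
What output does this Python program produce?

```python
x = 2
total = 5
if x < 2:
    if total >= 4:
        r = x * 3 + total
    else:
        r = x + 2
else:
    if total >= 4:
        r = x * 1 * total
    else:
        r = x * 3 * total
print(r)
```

10

x=2, total=5
x < 2 is False; total >= 4 is True
→ r = x * 1 * total = 10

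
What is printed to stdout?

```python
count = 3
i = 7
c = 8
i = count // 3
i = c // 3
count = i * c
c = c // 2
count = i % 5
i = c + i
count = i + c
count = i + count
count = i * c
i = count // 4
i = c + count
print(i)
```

28

i = 3//3 = 1
i = 8//3 = 2
count = 2*8 = 16
c = 8//2 = 4
count = 2%5 = 2
i = 4+2 = 6
count = 6+4 = 10
count = 6+10 = 16
count = 6*4 = 24
i = 24//4 = 6
i = 4+24 = 28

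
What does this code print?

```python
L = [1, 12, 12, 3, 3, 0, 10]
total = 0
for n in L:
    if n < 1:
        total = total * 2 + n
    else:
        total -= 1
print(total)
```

n=1: not <1, total = 0-1 = -1
n=12: not <1, total = (-1)-1 = -2
n=12: not <1, total = (-2)-1 = -3
n=3: not <1, total = (-3)-1 = -4
n=3: not <1, total = (-4)-1 = -5
n=0: <1, total = (-5)*2+0 = -10
n=10: not <1, total = (-10)-1 = -11

-11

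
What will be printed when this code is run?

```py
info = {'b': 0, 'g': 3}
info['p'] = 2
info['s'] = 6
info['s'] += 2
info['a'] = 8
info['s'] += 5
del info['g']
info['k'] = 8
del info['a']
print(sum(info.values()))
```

info['p'] = 2 → {'b': 0, 'g': 3, 'p': 2}
info['s'] = 6 → {'b': 0, 'g': 3, 'p': 2, 's': 6}
info['s'] = 6+2 = 8 → {'b': 0, 'g': 3, 'p': 2, 's': 8}
info['a'] = 8 → {'b': 0, 'g': 3, 'p': 2, 's': 8, 'a': 8}
info['s'] = 8+5 = 13 → {'b': 0, 'g': 3, 'p': 2, 's': 13, 'a': 8}
del 'g' → {'b': 0, 'p': 2, 's': 13, 'a': 8}
info['k'] = 8 → {'b': 0, 'p': 2, 's': 13, 'a': 8, 'k': 8}
del 'a' → {'b': 0, 'p': 2, 's': 13, 'k': 8}
sum of values = 23

23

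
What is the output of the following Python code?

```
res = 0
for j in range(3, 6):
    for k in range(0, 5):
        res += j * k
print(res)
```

j=3,k=0: res = 0+0 = 0
j=3,k=1: res = 0+3 = 3
j=3,k=2: res = 3+6 = 9
j=3,k=3: res = 9+9 = 18
j=3,k=4: res = 18+12 = 30
j=4,k=0: res = 30+0 = 30
j=4,k=1: res = 30+4 = 34
j=4,k=2: res = 34+8 = 42
j=4,k=3: res = 42+12 = 54
j=4,k=4: res = 54+16 = 70
j=5,k=0: res = 70+0 = 70
j=5,k=1: res = 70+5 = 75
j=5,k=2: res = 75+10 = 85
j=5,k=3: res = 85+15 = 100
j=5,k=4: res = 100+20 = 120

120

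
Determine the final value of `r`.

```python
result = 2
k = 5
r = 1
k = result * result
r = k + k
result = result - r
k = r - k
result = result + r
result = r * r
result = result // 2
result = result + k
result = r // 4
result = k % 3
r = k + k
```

8

k = 2*2 = 4
r = 4+4 = 8
result = 2-8 = -6
k = 8-4 = 4
result = (-6)+8 = 2
result = 8*8 = 64
result = 64//2 = 32
result = 32+4 = 36
result = 8//4 = 2
result = 4%3 = 1
r = 4+4 = 8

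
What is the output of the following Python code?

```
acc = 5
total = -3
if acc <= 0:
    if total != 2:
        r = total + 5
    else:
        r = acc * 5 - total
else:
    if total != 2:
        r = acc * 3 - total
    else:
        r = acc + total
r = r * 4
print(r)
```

72

acc=5, total=-3
acc <= 0 is False; total != 2 is True
→ r = acc * 3 - total = 18
r = 18*4 = 72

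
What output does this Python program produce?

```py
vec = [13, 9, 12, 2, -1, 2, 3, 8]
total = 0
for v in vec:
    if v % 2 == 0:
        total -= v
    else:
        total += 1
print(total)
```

-20

v=13: not even, total = 0+1 = 1
v=9: not even, total = 1+1 = 2
v=12: even, total = 2-12 = -10
v=2: even, total = (-10)-2 = -12
v=-1: not even, total = (-12)+1 = -11
v=2: even, total = (-11)-2 = -13
v=3: not even, total = (-13)+1 = -12
v=8: even, total = (-12)-8 = -20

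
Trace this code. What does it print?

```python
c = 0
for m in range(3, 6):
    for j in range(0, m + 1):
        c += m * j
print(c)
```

133

m=3,j=0: c = 0+0 = 0
m=3,j=1: c = 0+3 = 3
m=3,j=2: c = 3+6 = 9
m=3,j=3: c = 9+9 = 18
m=4,j=0: c = 18+0 = 18
m=4,j=1: c = 18+4 = 22
m=4,j=2: c = 22+8 = 30
m=4,j=3: c = 30+12 = 42
m=4,j=4: c = 42+16 = 58
m=5,j=0: c = 58+0 = 58
m=5,j=1: c = 58+5 = 63
m=5,j=2: c = 63+10 = 73
m=5,j=3: c = 73+15 = 88
m=5,j=4: c = 88+20 = 108
m=5,j=5: c = 108+25 = 133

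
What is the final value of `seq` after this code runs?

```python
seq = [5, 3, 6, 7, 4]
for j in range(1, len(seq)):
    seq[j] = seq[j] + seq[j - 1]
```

j=1: seq[1] = 3+5 = 8 → [5, 8, 6, 7, 4]
j=2: seq[2] = 6+8 = 14 → [5, 8, 14, 7, 4]
j=3: seq[3] = 7+14 = 21 → [5, 8, 14, 21, 4]
j=4: seq[4] = 4+21 = 25 → [5, 8, 14, 21, 25]

[5, 8, 14, 21, 25]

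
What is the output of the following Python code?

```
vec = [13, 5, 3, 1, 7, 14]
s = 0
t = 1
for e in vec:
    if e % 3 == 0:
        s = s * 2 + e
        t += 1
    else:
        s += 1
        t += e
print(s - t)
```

-32

e=13: not %3==0, s = 0+1 = 1; t=14
e=5: not %3==0, s = 1+1 = 2; t=19
e=3: %3==0, s = 2*2+3 = 7; t=20
e=1: not %3==0, s = 7+1 = 8; t=21
e=7: not %3==0, s = 8+1 = 9; t=28
e=14: not %3==0, s = 9+1 = 10; t=42
s-t = 10-42 = -32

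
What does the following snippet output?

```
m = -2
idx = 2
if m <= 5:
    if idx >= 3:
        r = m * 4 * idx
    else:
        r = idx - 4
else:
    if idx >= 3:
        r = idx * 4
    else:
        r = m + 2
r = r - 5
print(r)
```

m=-2, idx=2
m <= 5 is True; idx >= 3 is False
→ r = idx - 4 = -2
r = (-2)-5 = -7

-7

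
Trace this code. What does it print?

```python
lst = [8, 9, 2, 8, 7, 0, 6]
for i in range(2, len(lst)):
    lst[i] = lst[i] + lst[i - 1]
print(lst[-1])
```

32

i=2: lst[2] = 2+9 = 11 → [8, 9, 11, 8, 7, 0, 6]
i=3: lst[3] = 8+11 = 19 → [8, 9, 11, 19, 7, 0, 6]
i=4: lst[4] = 7+19 = 26 → [8, 9, 11, 19, 26, 0, 6]
i=5: lst[5] = 0+26 = 26 → [8, 9, 11, 19, 26, 26, 6]
i=6: lst[6] = 6+26 = 32 → [8, 9, 11, 19, 26, 26, 32]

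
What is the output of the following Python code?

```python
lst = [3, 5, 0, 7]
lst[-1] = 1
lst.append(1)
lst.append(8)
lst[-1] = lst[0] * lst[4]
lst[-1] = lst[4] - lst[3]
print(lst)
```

[3, 5, 0, 1, 1, 0]

lst[-1] = 1 → [3, 5, 0, 1]
append 1 → [3, 5, 0, 1, 1]
append 8 → [3, 5, 0, 1, 1, 8]
lst[-1] = lst[0]*lst[4] = 3*1 = 3 → [3, 5, 0, 1, 1, 3]
lst[-1] = lst[4]-lst[3] = 1-1 = 0 → [3, 5, 0, 1, 1, 0]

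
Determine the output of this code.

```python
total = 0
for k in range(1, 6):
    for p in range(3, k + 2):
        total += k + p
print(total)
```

k=2,p=3: total = 0+5 = 5
k=3,p=3: total = 5+6 = 11
k=3,p=4: total = 11+7 = 18
k=4,p=3: total = 18+7 = 25
k=4,p=4: total = 25+8 = 33
k=4,p=5: total = 33+9 = 42
k=5,p=3: total = 42+8 = 50
k=5,p=4: total = 50+9 = 59
k=5,p=5: total = 59+10 = 69
k=5,p=6: total = 69+11 = 80

80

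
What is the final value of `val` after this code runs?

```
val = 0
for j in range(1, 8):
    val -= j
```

-28

j=1: val = 0-1 = -1
j=2: val = (-1)-2 = -3
j=3: val = (-3)-3 = -6
j=4: val = (-6)-4 = -10
j=5: val = (-10)-5 = -15
j=6: val = (-15)-6 = -21
j=7: val = (-21)-7 = -28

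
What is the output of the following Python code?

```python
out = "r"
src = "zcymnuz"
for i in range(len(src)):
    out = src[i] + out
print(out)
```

zunmyczr

i=0: prepend 'z' → 'zr'
i=1: prepend 'c' → 'czr'
i=2: prepend 'y' → 'yczr'
i=3: prepend 'm' → 'myczr'
i=4: prepend 'n' → 'nmyczr'
i=5: prepend 'u' → 'unmyczr'
i=6: prepend 'z' → 'zunmyczr'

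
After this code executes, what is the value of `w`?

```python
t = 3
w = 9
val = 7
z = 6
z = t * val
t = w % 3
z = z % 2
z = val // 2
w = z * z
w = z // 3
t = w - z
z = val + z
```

z = 3*7 = 21
t = 9%3 = 0
z = 21%2 = 1
z = 7//2 = 3
w = 3*3 = 9
w = 3//3 = 1
t = 1-3 = -2
z = 7+3 = 10

1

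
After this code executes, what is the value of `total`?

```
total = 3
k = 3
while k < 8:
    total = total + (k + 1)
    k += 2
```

21

k=3: total = 3+4 = 7
k=5: total = 7+6 = 13
k=7: total = 13+8 = 21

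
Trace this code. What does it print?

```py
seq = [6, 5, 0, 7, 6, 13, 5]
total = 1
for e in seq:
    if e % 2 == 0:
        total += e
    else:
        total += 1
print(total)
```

17

e=6: even, total = 1+6 = 7
e=5: not even, total = 7+1 = 8
e=0: even, total = 8+0 = 8
e=7: not even, total = 8+1 = 9
e=6: even, total = 9+6 = 15
e=13: not even, total = 15+1 = 16
e=5: not even, total = 16+1 = 17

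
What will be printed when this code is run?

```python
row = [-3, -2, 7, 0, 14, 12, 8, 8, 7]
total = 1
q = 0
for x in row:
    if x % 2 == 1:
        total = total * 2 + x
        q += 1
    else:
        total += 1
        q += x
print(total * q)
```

x=-3: odd, total = 1*2+(-3) = -1; q=1
x=-2: not odd, total = (-1)+1 = 0; q=-1
x=7: odd, total = 0*2+7 = 7; q=0
x=0: not odd, total = 7+1 = 8; q=0
x=14: not odd, total = 8+1 = 9; q=14
x=12: not odd, total = 9+1 = 10; q=26
x=8: not odd, total = 10+1 = 11; q=34
x=8: not odd, total = 11+1 = 12; q=42
x=7: odd, total = 12*2+7 = 31; q=43
total*q = 31*43 = 1333

1333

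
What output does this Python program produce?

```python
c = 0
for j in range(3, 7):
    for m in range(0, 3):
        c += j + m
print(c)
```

j=3,m=0: c = 0+3 = 3
j=3,m=1: c = 3+4 = 7
j=3,m=2: c = 7+5 = 12
j=4,m=0: c = 12+4 = 16
j=4,m=1: c = 16+5 = 21
j=4,m=2: c = 21+6 = 27
j=5,m=0: c = 27+5 = 32
j=5,m=1: c = 32+6 = 38
j=5,m=2: c = 38+7 = 45
j=6,m=0: c = 45+6 = 51
j=6,m=1: c = 51+7 = 58
j=6,m=2: c = 58+8 = 66

66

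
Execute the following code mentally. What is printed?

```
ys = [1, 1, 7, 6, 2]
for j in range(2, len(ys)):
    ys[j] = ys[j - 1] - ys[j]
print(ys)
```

[1, 1, -6, -12, -14]

j=2: ys[2] = 1-7 = -6 → [1, 1, -6, 6, 2]
j=3: ys[3] = (-6)-6 = -12 → [1, 1, -6, -12, 2]
j=4: ys[4] = (-12)-2 = -14 → [1, 1, -6, -12, -14]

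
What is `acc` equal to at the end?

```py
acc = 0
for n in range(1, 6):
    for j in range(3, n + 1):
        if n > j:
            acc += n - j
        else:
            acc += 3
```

13

n=3,j=3: not 3>3, acc = 0+3 = 3
n=4,j=3: 4>3, acc = 3+1 = 4
n=4,j=4: not 4>4, acc = 4+3 = 7
n=5,j=3: 5>3, acc = 7+2 = 9
n=5,j=4: 5>4, acc = 9+1 = 10
n=5,j=5: not 5>5, acc = 10+3 = 13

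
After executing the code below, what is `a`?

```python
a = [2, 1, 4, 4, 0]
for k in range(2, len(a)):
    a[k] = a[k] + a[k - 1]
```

k=2: a[2] = 4+1 = 5 → [2, 1, 5, 4, 0]
k=3: a[3] = 4+5 = 9 → [2, 1, 5, 9, 0]
k=4: a[4] = 0+9 = 9 → [2, 1, 5, 9, 9]

[2, 1, 5, 9, 9]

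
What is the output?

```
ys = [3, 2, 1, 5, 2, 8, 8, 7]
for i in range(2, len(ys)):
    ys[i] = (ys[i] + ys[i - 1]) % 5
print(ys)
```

i=2: ys[2] = (1+2)%5 = 3 → [3, 2, 3, 5, 2, 8, 8, 7]
i=3: ys[3] = (5+3)%5 = 3 → [3, 2, 3, 3, 2, 8, 8, 7]
i=4: ys[4] = (2+3)%5 = 0 → [3, 2, 3, 3, 0, 8, 8, 7]
i=5: ys[5] = (8+0)%5 = 3 → [3, 2, 3, 3, 0, 3, 8, 7]
i=6: ys[6] = (8+3)%5 = 1 → [3, 2, 3, 3, 0, 3, 1, 7]
i=7: ys[7] = (7+1)%5 = 3 → [3, 2, 3, 3, 0, 3, 1, 3]

[3, 2, 3, 3, 0, 3, 1, 3]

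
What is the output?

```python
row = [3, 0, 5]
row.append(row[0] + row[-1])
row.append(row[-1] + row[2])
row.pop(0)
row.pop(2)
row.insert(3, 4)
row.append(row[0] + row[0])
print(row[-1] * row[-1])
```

append row[0]+row[-1] = 3+5 = 8 → [3, 0, 5, 8]
append row[-1]+row[2] = 8+5 = 13 → [3, 0, 5, 8, 13]
pop(0) removes 3 → [0, 5, 8, 13]
pop(2) removes 8 → [0, 5, 13]
insert 4 at 3 → [0, 5, 13, 4]
append row[0]+row[0] = 0+0 = 0 → [0, 5, 13, 4, 0]
row[-1]*row[-1] = 0*0 = 0

0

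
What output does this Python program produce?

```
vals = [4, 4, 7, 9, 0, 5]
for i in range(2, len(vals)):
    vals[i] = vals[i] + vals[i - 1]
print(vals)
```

[4, 4, 11, 20, 20, 25]

i=2: vals[2] = 7+4 = 11 → [4, 4, 11, 9, 0, 5]
i=3: vals[3] = 9+11 = 20 → [4, 4, 11, 20, 0, 5]
i=4: vals[4] = 0+20 = 20 → [4, 4, 11, 20, 20, 5]
i=5: vals[5] = 5+20 = 25 → [4, 4, 11, 20, 20, 25]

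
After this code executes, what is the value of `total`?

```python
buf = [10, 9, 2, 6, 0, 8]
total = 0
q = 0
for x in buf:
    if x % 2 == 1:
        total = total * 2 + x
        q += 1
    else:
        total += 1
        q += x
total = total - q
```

x=10: not odd, total = 0+1 = 1; q=10
x=9: odd, total = 1*2+9 = 11; q=11
x=2: not odd, total = 11+1 = 12; q=13
x=6: not odd, total = 12+1 = 13; q=19
x=0: not odd, total = 13+1 = 14; q=19
x=8: not odd, total = 14+1 = 15; q=27
total-q = 15-27 = -12

-12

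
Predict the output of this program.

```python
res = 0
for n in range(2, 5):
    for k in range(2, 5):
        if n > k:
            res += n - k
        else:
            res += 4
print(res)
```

28

n=2,k=2: not 2>2, res = 0+4 = 4
n=2,k=3: not 2>3, res = 4+4 = 8
n=2,k=4: not 2>4, res = 8+4 = 12
n=3,k=2: 3>2, res = 12+1 = 13
n=3,k=3: not 3>3, res = 13+4 = 17
n=3,k=4: not 3>4, res = 17+4 = 21
n=4,k=2: 4>2, res = 21+2 = 23
n=4,k=3: 4>3, res = 23+1 = 24
n=4,k=4: not 4>4, res = 24+4 = 28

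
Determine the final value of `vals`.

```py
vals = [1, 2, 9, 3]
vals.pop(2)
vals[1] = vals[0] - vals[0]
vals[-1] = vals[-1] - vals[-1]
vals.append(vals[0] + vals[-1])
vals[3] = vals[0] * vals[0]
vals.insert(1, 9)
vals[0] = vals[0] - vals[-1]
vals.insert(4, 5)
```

pop(2) removes 9 → [1, 2, 3]
vals[1] = vals[0]-vals[0] = 1-1 = 0 → [1, 0, 3]
vals[-1] = vals[-1]-vals[-1] = 3-3 = 0 → [1, 0, 0]
append vals[0]+vals[-1] = 1+0 = 1 → [1, 0, 0, 1]
vals[3] = vals[0]*vals[0] = 1*1 = 1 → [1, 0, 0, 1]
insert 9 at 1 → [1, 9, 0, 0, 1]
vals[0] = vals[0]-vals[-1] = 1-1 = 0 → [0, 9, 0, 0, 1]
insert 5 at 4 → [0, 9, 0, 0, 5, 1]

[0, 9, 0, 0, 5, 1]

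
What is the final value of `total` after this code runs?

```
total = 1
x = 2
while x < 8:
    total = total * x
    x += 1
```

5040

x=2: total = 1*2 = 2
x=3: total = 2*3 = 6
x=4: total = 6*4 = 24
x=5: total = 24*5 = 120
x=6: total = 120*6 = 720
x=7: total = 720*7 = 5040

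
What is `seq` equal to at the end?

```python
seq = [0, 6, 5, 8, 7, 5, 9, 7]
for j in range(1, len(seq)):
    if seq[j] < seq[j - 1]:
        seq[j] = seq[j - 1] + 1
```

j=1: 6>=0, unchanged → [0, 6, 5, 8, 7, 5, 9, 7]
j=2: 5<6, seq[2] = 6+1 = 7 → [0, 6, 7, 8, 7, 5, 9, 7]
j=3: 8>=7, unchanged → [0, 6, 7, 8, 7, 5, 9, 7]
j=4: 7<8, seq[4] = 8+1 = 9 → [0, 6, 7, 8, 9, 5, 9, 7]
j=5: 5<9, seq[5] = 9+1 = 10 → [0, 6, 7, 8, 9, 10, 9, 7]
j=6: 9<10, seq[6] = 10+1 = 11 → [0, 6, 7, 8, 9, 10, 11, 7]
j=7: 7<11, seq[7] = 11+1 = 12 → [0, 6, 7, 8, 9, 10, 11, 12]

[0, 6, 7, 8, 9, 10, 11, 12]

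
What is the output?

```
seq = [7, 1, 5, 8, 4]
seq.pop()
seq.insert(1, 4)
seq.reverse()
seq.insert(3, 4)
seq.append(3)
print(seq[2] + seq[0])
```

9

pop() removes 4 → [7, 1, 5, 8]
insert 4 at 1 → [7, 4, 1, 5, 8]
reverse → [8, 5, 1, 4, 7]
insert 4 at 3 → [8, 5, 1, 4, 4, 7]
append 3 → [8, 5, 1, 4, 4, 7, 3]
seq[2]+seq[0] = 1+8 = 9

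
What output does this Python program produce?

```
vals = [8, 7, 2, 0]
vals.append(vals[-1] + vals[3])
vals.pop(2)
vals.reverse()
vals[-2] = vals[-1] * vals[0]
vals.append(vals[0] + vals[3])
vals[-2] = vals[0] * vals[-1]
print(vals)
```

append vals[-1]+vals[3] = 0+0 = 0 → [8, 7, 2, 0, 0]
pop(2) removes 2 → [8, 7, 0, 0]
reverse → [0, 0, 7, 8]
vals[-2] = vals[-1]*vals[0] = 8*0 = 0 → [0, 0, 0, 8]
append vals[0]+vals[3] = 0+8 = 8 → [0, 0, 0, 8, 8]
vals[-2] = vals[0]*vals[-1] = 0*8 = 0 → [0, 0, 0, 0, 8]

[0, 0, 0, 0, 8]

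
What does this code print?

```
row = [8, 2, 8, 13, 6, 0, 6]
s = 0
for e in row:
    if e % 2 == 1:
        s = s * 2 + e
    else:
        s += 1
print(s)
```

e=8: not odd, s = 0+1 = 1
e=2: not odd, s = 1+1 = 2
e=8: not odd, s = 2+1 = 3
e=13: odd, s = 3*2+13 = 19
e=6: not odd, s = 19+1 = 20
e=0: not odd, s = 20+1 = 21
e=6: not odd, s = 21+1 = 22

22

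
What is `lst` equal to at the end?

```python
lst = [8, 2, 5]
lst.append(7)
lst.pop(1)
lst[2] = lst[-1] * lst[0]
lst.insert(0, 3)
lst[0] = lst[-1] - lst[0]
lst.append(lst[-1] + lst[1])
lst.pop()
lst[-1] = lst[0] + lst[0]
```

append 7 → [8, 2, 5, 7]
pop(1) removes 2 → [8, 5, 7]
lst[2] = lst[-1]*lst[0] = 7*8 = 56 → [8, 5, 56]
insert 3 at 0 → [3, 8, 5, 56]
lst[0] = lst[-1]-lst[0] = 56-3 = 53 → [53, 8, 5, 56]
append lst[-1]+lst[1] = 56+8 = 64 → [53, 8, 5, 56, 64]
pop() removes 64 → [53, 8, 5, 56]
lst[-1] = lst[0]+lst[0] = 53+53 = 106 → [53, 8, 5, 106]

[53, 8, 5, 106]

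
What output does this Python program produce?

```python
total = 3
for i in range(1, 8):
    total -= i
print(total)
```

-25

i=1: total = 3-1 = 2
i=2: total = 2-2 = 0
i=3: total = 0-3 = -3
i=4: total = (-3)-4 = -7
i=5: total = (-7)-5 = -12
i=6: total = (-12)-6 = -18
i=7: total = (-18)-7 = -25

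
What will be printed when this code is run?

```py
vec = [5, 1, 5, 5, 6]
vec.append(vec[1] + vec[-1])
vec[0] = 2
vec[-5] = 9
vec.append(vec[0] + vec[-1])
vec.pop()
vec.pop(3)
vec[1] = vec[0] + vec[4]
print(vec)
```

[2, 9, 5, 6, 7]

append vec[1]+vec[-1] = 1+6 = 7 → [5, 1, 5, 5, 6, 7]
vec[0] = 2 → [2, 1, 5, 5, 6, 7]
vec[-5] = 9 → [2, 9, 5, 5, 6, 7]
append vec[0]+vec[-1] = 2+7 = 9 → [2, 9, 5, 5, 6, 7, 9]
pop() removes 9 → [2, 9, 5, 5, 6, 7]
pop(3) removes 5 → [2, 9, 5, 6, 7]
vec[1] = vec[0]+vec[4] = 2+7 = 9 → [2, 9, 5, 6, 7]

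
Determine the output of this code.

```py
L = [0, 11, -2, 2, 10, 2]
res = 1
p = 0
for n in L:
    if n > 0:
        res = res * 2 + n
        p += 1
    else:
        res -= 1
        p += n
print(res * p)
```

n=0: not >0, res = 1-1 = 0; p=0
n=11: >0, res = 0*2+11 = 11; p=1
n=-2: not >0, res = 11-1 = 10; p=-1
n=2: >0, res = 10*2+2 = 22; p=0
n=10: >0, res = 22*2+10 = 54; p=1
n=2: >0, res = 54*2+2 = 110; p=2
res*p = 110*2 = 220

220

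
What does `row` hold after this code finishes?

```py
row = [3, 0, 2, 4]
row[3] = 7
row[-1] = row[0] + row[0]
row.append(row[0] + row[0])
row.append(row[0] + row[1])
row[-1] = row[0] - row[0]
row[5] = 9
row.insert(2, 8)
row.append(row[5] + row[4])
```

row[3] = 7 → [3, 0, 2, 7]
row[-1] = row[0]+row[0] = 3+3 = 6 → [3, 0, 2, 6]
append row[0]+row[0] = 3+3 = 6 → [3, 0, 2, 6, 6]
append row[0]+row[1] = 3+0 = 3 → [3, 0, 2, 6, 6, 3]
row[-1] = row[0]-row[0] = 3-3 = 0 → [3, 0, 2, 6, 6, 0]
row[5] = 9 → [3, 0, 2, 6, 6, 9]
insert 8 at 2 → [3, 0, 8, 2, 6, 6, 9]
append row[5]+row[4] = 6+6 = 12 → [3, 0, 8, 2, 6, 6, 9, 12]

[3, 0, 8, 2, 6, 6, 9, 12]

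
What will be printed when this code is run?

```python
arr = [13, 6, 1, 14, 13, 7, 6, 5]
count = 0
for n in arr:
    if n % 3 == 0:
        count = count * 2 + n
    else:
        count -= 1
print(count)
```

n=13: not %3==0, count = 0-1 = -1
n=6: %3==0, count = (-1)*2+6 = 4
n=1: not %3==0, count = 4-1 = 3
n=14: not %3==0, count = 3-1 = 2
n=13: not %3==0, count = 2-1 = 1
n=7: not %3==0, count = 1-1 = 0
n=6: %3==0, count = 0*2+6 = 6
n=5: not %3==0, count = 6-1 = 5

5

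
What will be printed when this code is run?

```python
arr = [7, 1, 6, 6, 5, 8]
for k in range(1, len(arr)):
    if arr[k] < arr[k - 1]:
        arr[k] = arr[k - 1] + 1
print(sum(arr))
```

k=1: 1<7, arr[1] = 7+1 = 8 → [7, 8, 6, 6, 5, 8]
k=2: 6<8, arr[2] = 8+1 = 9 → [7, 8, 9, 6, 5, 8]
k=3: 6<9, arr[3] = 9+1 = 10 → [7, 8, 9, 10, 5, 8]
k=4: 5<10, arr[4] = 10+1 = 11 → [7, 8, 9, 10, 11, 8]
k=5: 8<11, arr[5] = 11+1 = 12 → [7, 8, 9, 10, 11, 12]
sum = 57

57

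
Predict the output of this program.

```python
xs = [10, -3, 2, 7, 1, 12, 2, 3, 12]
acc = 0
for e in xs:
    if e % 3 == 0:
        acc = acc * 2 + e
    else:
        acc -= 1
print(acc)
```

-2

e=10: not %3==0, acc = 0-1 = -1
e=-3: %3==0, acc = (-1)*2+(-3) = -5
e=2: not %3==0, acc = (-5)-1 = -6
e=7: not %3==0, acc = (-6)-1 = -7
e=1: not %3==0, acc = (-7)-1 = -8
e=12: %3==0, acc = (-8)*2+12 = -4
e=2: not %3==0, acc = (-4)-1 = -5
e=3: %3==0, acc = (-5)*2+3 = -7
e=12: %3==0, acc = (-7)*2+12 = -2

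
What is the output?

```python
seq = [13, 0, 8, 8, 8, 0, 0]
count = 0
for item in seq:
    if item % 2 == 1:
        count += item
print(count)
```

13

item=13: odd, count = 0+13 = 13
item=0: not odd
item=8: not odd
item=8: not odd
item=8: not odd
item=0: not odd
item=0: not odd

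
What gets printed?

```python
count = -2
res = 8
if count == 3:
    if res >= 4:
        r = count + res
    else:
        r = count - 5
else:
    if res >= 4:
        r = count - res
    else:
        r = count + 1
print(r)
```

count=-2, res=8
count == 3 is False; res >= 4 is True
→ r = count - res = -10

-10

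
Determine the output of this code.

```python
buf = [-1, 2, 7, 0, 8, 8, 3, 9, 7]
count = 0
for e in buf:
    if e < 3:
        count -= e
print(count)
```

-1

e=-1: <3, count = 0-(-1) = 1
e=2: <3, count = 1-2 = -1
e=7: not <3
e=0: <3, count = (-1)-0 = -1
e=8: not <3
e=8: not <3
e=3: not <3
e=9: not <3
e=7: not <3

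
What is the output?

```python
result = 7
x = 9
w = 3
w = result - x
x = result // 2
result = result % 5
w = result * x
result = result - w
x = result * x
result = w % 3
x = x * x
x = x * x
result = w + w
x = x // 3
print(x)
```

6912

w = 7-9 = -2
x = 7//2 = 3
result = 7%5 = 2
w = 2*3 = 6
result = 2-6 = -4
x = (-4)*3 = -12
result = 6%3 = 0
x = (-12)*(-12) = 144
x = 144*144 = 20736
result = 6+6 = 12
x = 20736//3 = 6912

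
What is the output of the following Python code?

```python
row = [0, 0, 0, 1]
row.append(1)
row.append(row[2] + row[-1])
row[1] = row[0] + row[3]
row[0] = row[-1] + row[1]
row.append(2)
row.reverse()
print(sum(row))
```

8

append 1 → [0, 0, 0, 1, 1]
append row[2]+row[-1] = 0+1 = 1 → [0, 0, 0, 1, 1, 1]
row[1] = row[0]+row[3] = 0+1 = 1 → [0, 1, 0, 1, 1, 1]
row[0] = row[-1]+row[1] = 1+1 = 2 → [2, 1, 0, 1, 1, 1]
append 2 → [2, 1, 0, 1, 1, 1, 2]
reverse → [2, 1, 1, 1, 0, 1, 2]
sum = 8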